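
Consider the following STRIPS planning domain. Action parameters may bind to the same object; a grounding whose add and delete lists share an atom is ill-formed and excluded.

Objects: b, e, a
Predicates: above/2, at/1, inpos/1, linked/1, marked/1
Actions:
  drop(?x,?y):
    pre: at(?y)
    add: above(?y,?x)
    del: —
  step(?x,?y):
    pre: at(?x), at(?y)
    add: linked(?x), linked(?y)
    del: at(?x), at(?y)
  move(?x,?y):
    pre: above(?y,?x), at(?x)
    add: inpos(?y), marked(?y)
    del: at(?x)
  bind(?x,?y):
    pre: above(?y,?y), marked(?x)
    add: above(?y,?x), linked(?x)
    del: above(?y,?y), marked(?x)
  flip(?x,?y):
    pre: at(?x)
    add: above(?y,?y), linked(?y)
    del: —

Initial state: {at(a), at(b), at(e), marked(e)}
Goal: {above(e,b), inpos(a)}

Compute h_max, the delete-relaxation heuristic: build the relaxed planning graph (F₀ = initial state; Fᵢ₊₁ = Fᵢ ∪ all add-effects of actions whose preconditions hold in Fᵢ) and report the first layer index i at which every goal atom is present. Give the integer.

F0 = init (4 atoms)
F1 = F0 ∪ {above(a,a), above(a,b), above(a,e), above(b,a), above(b,b), above(b,e), above(e,a), above(e,b), above(e,e), linked(a), linked(b), linked(e)}  (16 atoms)
F2 = F1 ∪ {inpos(a), inpos(b), inpos(e), marked(a), marked(b)}  (21 atoms)
goal ⊆ F2  ⇒  h_max = 2

2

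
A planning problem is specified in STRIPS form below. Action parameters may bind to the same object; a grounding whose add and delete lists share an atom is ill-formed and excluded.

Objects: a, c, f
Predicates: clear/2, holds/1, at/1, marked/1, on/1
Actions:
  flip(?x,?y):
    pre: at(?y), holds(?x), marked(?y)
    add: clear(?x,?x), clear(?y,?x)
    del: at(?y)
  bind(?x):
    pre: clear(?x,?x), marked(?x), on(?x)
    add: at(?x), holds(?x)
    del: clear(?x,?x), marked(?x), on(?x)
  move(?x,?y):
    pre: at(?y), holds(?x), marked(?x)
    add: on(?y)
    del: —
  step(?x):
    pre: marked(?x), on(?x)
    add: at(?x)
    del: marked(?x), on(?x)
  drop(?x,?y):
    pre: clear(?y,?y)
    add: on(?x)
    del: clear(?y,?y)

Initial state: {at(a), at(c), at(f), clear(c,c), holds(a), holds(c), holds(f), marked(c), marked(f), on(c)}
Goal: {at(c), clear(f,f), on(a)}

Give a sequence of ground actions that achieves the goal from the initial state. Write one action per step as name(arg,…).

flip(f,f); move(c,a)

1. flip(f,f)  →  {at(a), at(c), clear(c,c), clear(f,f), holds(a), holds(c), holds(f), marked(c), marked(f), on(c)}
2. move(c,a)  →  {at(a), at(c), clear(c,c), clear(f,f), holds(a), holds(c), holds(f), marked(c), marked(f), on(a), on(c)}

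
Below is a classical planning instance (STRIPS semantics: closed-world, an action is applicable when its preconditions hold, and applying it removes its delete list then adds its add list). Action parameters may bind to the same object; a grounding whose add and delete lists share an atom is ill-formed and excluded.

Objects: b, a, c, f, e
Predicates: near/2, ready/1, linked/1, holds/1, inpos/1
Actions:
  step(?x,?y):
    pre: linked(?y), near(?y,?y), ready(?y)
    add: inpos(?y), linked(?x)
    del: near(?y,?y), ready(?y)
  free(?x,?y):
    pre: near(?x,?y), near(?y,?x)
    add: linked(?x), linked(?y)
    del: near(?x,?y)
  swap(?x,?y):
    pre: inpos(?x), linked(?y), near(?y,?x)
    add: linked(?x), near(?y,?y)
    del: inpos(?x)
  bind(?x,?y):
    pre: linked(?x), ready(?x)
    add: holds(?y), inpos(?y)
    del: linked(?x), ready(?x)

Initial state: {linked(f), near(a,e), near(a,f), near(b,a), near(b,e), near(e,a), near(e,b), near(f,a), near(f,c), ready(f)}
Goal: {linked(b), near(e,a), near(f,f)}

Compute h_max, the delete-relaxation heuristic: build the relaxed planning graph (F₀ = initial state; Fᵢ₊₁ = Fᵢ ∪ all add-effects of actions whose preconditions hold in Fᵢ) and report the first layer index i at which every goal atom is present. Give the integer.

2

F0 = init (10 atoms)
F1 = F0 ∪ {holds(a), holds(b), holds(c), holds(e), holds(f), inpos(a), inpos(b), inpos(c), inpos(e), inpos(f), linked(a), linked(b), linked(e)}  (23 atoms)
F2 = F1 ∪ {linked(c), near(a,a), near(b,b), near(e,e), near(f,f)}  (28 atoms)
goal ⊆ F2  ⇒  h_max = 2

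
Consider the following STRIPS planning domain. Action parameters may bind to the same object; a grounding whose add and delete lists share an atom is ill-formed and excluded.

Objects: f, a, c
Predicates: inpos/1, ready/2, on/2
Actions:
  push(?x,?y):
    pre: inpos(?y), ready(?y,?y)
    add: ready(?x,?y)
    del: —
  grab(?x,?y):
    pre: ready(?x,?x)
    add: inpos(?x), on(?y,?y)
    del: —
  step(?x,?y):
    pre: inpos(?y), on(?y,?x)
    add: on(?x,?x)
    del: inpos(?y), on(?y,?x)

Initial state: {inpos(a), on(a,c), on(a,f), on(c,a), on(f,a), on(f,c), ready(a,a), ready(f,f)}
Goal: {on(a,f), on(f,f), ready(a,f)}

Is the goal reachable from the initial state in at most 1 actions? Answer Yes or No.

1. grab(f,f)  →  {inpos(a), inpos(f), on(a,c), on(a,f), on(c,a), on(f,a), on(f,c), on(f,f), ready(a,a), ready(f,f)}
2. push(a,f)  →  {inpos(a), inpos(f), on(a,c), on(a,f), on(c,a), on(f,a), on(f,c), on(f,f), ready(a,a), ready(a,f), ready(f,f)}
optimal plan length = 2; 2 > 1

No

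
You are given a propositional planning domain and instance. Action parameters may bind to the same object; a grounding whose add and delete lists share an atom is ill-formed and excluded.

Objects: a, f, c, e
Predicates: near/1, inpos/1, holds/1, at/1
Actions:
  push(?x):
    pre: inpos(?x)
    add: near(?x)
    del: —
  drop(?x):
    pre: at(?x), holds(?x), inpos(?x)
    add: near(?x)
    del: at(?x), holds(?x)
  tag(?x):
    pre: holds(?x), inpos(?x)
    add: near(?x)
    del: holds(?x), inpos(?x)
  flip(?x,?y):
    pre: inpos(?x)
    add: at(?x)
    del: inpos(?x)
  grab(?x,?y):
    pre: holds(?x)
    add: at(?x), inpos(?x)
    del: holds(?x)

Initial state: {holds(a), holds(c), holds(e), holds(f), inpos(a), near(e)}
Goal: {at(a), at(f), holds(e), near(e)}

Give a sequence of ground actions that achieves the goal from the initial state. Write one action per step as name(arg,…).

1. flip(a,a)  →  {at(a), holds(a), holds(c), holds(e), holds(f), near(e)}
2. grab(f,a)  →  {at(a), at(f), holds(a), holds(c), holds(e), inpos(f), near(e)}

flip(a,a); grab(f,a)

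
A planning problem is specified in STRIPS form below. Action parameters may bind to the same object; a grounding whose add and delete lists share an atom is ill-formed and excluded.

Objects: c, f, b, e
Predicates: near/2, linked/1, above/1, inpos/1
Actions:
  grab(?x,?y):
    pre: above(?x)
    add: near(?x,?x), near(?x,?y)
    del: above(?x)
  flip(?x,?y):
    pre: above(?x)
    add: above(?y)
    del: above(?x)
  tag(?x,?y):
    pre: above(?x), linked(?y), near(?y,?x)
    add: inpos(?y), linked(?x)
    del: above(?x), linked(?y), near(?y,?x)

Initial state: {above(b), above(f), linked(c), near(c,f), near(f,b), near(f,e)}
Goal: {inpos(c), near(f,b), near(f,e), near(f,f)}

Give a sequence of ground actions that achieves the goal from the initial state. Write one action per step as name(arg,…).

grab(f,c); flip(b,f); tag(f,c)

1. grab(f,c)  →  {above(b), linked(c), near(c,f), near(f,b), near(f,c), near(f,e), near(f,f)}
2. flip(b,f)  →  {above(f), linked(c), near(c,f), near(f,b), near(f,c), near(f,e), near(f,f)}
3. tag(f,c)  →  {inpos(c), linked(f), near(f,b), near(f,c), near(f,e), near(f,f)}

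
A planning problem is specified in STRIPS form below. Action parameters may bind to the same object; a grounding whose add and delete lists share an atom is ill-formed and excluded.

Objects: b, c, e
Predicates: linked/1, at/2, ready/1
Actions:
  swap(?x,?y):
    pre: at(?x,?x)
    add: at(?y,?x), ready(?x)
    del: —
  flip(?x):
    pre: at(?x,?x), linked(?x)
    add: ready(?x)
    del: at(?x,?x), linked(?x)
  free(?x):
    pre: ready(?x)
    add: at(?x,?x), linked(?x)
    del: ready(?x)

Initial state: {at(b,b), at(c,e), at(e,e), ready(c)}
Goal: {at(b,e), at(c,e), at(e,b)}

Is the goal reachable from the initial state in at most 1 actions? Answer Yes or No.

1. swap(b,e)  →  {at(b,b), at(c,e), at(e,b), at(e,e), ready(b), ready(c)}
2. swap(e,b)  →  {at(b,b), at(b,e), at(c,e), at(e,b), at(e,e), ready(b), ready(c), ready(e)}
optimal plan length = 2; 2 > 1

No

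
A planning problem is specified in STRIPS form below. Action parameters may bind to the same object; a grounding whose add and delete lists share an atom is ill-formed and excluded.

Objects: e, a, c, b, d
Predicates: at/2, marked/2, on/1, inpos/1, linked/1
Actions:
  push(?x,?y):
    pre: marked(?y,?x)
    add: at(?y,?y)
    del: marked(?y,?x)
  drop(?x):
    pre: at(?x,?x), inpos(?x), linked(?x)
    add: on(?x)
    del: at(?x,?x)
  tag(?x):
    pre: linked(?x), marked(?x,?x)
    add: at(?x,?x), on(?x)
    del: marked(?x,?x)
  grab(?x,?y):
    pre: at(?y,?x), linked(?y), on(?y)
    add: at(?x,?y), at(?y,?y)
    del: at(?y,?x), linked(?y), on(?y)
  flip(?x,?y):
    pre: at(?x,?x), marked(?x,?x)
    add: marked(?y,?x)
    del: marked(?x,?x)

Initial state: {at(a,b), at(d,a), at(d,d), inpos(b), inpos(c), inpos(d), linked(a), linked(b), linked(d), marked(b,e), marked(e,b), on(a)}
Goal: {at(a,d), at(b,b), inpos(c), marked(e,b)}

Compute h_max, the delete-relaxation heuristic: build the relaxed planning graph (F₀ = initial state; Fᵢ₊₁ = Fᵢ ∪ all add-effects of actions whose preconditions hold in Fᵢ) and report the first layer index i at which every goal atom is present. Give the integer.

F0 = init (12 atoms)
F1 = F0 ∪ {at(a,a), at(b,a), at(b,b), at(e,e), on(d)}  (17 atoms)
F2 = F1 ∪ {at(a,d), on(b)}  (19 atoms)
goal ⊆ F2  ⇒  h_max = 2

2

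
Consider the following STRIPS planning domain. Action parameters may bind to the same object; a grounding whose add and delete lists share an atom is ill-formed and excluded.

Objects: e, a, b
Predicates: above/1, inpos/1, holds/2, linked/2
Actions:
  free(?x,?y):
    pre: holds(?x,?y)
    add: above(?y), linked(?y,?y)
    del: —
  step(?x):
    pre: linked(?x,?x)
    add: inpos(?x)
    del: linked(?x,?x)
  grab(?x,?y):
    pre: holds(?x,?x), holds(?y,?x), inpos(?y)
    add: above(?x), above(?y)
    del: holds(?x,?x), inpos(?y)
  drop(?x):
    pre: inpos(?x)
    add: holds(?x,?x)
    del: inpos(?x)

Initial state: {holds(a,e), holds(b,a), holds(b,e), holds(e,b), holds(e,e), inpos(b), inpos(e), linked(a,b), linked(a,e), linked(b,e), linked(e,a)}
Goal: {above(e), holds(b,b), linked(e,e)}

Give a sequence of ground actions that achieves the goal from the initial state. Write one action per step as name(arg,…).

free(e,e); drop(b)

1. free(e,e)  →  {above(e), holds(a,e), holds(b,a), holds(b,e), holds(e,b), holds(e,e), inpos(b), inpos(e), linked(a,b), linked(a,e), linked(b,e), linked(e,a), linked(e,e)}
2. drop(b)  →  {above(e), holds(a,e), holds(b,a), holds(b,b), holds(b,e), holds(e,b), holds(e,e), inpos(e), linked(a,b), linked(a,e), linked(b,e), linked(e,a), linked(e,e)}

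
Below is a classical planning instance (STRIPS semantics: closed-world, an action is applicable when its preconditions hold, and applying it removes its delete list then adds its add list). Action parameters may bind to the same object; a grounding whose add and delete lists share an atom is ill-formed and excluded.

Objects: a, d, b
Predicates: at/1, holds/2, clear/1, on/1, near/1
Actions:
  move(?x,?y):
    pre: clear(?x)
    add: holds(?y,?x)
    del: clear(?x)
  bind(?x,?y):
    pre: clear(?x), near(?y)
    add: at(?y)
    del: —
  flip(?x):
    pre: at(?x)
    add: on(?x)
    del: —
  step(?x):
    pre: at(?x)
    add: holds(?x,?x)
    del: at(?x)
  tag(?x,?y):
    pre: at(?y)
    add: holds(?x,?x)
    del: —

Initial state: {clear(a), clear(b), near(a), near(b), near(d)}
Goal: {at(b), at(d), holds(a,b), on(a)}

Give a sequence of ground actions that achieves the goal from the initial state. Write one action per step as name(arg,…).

move(b,a); bind(a,a); bind(a,d); bind(a,b); flip(a)

1. move(b,a)  →  {clear(a), holds(a,b), near(a), near(b), near(d)}
2. bind(a,a)  →  {at(a), clear(a), holds(a,b), near(a), near(b), near(d)}
3. bind(a,d)  →  {at(a), at(d), clear(a), holds(a,b), near(a), near(b), near(d)}
4. bind(a,b)  →  {at(a), at(b), at(d), clear(a), holds(a,b), near(a), near(b), near(d)}
5. flip(a)  →  {at(a), at(b), at(d), clear(a), holds(a,b), near(a), near(b), near(d), on(a)}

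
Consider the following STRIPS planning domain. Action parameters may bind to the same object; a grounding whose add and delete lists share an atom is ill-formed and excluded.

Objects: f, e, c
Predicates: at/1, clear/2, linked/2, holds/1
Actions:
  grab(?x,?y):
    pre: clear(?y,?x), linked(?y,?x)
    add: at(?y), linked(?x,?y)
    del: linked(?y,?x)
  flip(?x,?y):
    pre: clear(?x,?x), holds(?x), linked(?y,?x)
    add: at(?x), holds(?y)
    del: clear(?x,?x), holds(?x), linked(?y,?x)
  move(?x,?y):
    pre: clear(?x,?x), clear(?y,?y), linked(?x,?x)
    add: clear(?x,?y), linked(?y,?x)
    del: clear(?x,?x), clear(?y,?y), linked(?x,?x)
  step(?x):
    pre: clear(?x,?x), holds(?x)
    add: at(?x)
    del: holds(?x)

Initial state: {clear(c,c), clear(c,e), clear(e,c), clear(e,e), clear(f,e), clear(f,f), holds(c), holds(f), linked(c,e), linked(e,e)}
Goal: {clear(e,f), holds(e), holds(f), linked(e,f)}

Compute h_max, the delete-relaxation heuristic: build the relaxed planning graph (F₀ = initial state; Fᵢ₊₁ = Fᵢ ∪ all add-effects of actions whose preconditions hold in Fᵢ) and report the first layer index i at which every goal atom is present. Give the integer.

2

F0 = init (10 atoms)
F1 = F0 ∪ {at(c), at(f), clear(e,f), linked(e,c), linked(f,e)}  (15 atoms)
F2 = F1 ∪ {at(e), holds(e), linked(e,f)}  (18 atoms)
goal ⊆ F2  ⇒  h_max = 2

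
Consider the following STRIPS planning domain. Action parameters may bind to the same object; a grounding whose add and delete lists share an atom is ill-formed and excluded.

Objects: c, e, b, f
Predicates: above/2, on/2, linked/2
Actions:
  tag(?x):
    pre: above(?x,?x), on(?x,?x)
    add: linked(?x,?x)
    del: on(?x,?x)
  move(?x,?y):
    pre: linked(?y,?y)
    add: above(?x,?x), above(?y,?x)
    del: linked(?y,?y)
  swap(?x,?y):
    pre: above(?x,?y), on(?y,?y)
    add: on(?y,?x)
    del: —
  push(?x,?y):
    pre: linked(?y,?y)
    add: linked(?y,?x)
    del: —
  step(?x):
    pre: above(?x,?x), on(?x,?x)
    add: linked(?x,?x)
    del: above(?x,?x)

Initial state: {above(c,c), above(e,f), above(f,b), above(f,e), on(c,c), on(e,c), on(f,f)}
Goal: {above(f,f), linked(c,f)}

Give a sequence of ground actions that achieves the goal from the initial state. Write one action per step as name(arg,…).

tag(c); push(f,c); move(f,c)

1. tag(c)  →  {above(c,c), above(e,f), above(f,b), above(f,e), linked(c,c), on(e,c), on(f,f)}
2. push(f,c)  →  {above(c,c), above(e,f), above(f,b), above(f,e), linked(c,c), linked(c,f), on(e,c), on(f,f)}
3. move(f,c)  →  {above(c,c), above(c,f), above(e,f), above(f,b), above(f,e), above(f,f), linked(c,f), on(e,c), on(f,f)}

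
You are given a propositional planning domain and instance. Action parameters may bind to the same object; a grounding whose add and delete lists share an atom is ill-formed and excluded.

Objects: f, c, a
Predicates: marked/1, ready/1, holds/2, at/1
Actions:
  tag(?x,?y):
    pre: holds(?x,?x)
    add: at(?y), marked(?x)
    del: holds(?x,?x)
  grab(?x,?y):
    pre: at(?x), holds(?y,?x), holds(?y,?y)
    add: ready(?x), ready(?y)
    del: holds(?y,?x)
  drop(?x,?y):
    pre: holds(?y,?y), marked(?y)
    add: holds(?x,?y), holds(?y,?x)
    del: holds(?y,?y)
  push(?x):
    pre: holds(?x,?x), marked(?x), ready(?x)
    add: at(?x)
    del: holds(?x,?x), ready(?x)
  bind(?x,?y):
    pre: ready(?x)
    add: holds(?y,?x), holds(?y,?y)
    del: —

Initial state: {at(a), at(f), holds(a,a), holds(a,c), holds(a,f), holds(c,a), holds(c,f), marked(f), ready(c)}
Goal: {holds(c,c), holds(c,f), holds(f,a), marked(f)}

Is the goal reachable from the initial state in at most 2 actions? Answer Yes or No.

1. grab(f,a)  →  {at(a), at(f), holds(a,a), holds(a,c), holds(c,a), holds(c,f), marked(f), ready(a), ready(c), ready(f)}
2. bind(f,c)  →  {at(a), at(f), holds(a,a), holds(a,c), holds(c,a), holds(c,c), holds(c,f), marked(f), ready(a), ready(c), ready(f)}
3. bind(a,f)  →  {at(a), at(f), holds(a,a), holds(a,c), holds(c,a), holds(c,c), holds(c,f), holds(f,a), holds(f,f), marked(f), ready(a), ready(c), ready(f)}
optimal plan length = 3; 3 > 2

No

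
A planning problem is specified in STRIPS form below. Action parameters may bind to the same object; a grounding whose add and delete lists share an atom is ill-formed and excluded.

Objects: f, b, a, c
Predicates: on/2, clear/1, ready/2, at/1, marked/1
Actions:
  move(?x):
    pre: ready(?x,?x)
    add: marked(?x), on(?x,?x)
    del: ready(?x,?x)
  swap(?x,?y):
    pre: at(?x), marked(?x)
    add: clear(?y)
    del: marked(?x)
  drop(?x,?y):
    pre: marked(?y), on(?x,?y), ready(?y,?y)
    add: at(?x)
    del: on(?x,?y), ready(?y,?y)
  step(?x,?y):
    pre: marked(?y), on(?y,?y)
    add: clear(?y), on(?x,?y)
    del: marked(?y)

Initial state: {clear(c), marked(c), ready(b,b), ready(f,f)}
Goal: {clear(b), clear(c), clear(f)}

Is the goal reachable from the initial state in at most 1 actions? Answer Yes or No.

No

1. move(f)  →  {clear(c), marked(c), marked(f), on(f,f), ready(b,b)}
2. move(b)  →  {clear(c), marked(b), marked(c), marked(f), on(b,b), on(f,f)}
3. step(f,f)  →  {clear(c), clear(f), marked(b), marked(c), on(b,b), on(f,f)}
4. step(f,b)  →  {clear(b), clear(c), clear(f), marked(c), on(b,b), on(f,b), on(f,f)}
optimal plan length = 4; 4 > 1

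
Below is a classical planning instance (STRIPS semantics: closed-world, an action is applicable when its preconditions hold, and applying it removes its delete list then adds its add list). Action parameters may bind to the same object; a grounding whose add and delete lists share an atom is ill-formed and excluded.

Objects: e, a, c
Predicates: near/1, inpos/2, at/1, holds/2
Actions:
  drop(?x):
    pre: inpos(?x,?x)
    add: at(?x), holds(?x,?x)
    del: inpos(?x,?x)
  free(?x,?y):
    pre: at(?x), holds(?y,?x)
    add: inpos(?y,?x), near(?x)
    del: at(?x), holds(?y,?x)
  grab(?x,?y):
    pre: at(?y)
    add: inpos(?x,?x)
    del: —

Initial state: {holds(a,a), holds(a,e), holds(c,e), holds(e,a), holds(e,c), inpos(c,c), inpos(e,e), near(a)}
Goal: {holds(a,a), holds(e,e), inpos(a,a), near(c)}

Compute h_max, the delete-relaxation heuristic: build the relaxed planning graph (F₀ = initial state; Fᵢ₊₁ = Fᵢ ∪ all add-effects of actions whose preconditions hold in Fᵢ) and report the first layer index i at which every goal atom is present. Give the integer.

2

F0 = init (8 atoms)
F1 = F0 ∪ {at(c), at(e), holds(c,c), holds(e,e)}  (12 atoms)
F2 = F1 ∪ {inpos(a,a), inpos(a,e), inpos(c,e), inpos(e,c), near(c), near(e)}  (18 atoms)
goal ⊆ F2  ⇒  h_max = 2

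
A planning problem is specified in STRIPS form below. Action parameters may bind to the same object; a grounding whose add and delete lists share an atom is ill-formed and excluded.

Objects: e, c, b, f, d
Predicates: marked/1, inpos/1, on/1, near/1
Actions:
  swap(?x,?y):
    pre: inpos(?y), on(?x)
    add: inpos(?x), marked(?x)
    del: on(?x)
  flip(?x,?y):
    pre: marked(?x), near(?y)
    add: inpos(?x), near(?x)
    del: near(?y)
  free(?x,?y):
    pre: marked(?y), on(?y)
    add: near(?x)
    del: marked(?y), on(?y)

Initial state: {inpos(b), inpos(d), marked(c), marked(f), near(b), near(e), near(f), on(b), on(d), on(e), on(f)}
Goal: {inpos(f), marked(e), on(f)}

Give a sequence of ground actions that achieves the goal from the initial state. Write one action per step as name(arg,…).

swap(e,b); flip(f,e)

1. swap(e,b)  →  {inpos(b), inpos(d), inpos(e), marked(c), marked(e), marked(f), near(b), near(e), near(f), on(b), on(d), on(f)}
2. flip(f,e)  →  {inpos(b), inpos(d), inpos(e), inpos(f), marked(c), marked(e), marked(f), near(b), near(f), on(b), on(d), on(f)}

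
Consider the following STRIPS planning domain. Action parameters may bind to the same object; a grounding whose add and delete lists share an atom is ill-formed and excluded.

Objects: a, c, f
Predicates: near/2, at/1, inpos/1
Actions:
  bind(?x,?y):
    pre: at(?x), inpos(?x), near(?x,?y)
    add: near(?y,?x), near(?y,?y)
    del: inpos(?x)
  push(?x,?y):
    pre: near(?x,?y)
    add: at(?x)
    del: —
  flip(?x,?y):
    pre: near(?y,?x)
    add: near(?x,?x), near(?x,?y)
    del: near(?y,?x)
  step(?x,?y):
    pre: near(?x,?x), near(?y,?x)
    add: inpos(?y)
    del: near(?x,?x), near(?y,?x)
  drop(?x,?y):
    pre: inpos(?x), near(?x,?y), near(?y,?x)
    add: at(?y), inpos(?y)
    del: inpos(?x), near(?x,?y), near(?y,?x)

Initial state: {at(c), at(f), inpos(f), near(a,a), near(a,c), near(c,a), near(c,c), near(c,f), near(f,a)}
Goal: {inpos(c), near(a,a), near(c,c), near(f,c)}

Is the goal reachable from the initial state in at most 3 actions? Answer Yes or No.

1. flip(f,c)  →  {at(c), at(f), inpos(f), near(a,a), near(a,c), near(c,a), near(c,c), near(f,a), near(f,c), near(f,f)}
2. bind(f,c)  →  {at(c), at(f), near(a,a), near(a,c), near(c,a), near(c,c), near(c,f), near(f,a), near(f,c), near(f,f)}
3. step(f,c)  →  {at(c), at(f), inpos(c), near(a,a), near(a,c), near(c,a), near(c,c), near(f,a), near(f,c)}
optimal plan length = 3; 3 ≤ 3

Yes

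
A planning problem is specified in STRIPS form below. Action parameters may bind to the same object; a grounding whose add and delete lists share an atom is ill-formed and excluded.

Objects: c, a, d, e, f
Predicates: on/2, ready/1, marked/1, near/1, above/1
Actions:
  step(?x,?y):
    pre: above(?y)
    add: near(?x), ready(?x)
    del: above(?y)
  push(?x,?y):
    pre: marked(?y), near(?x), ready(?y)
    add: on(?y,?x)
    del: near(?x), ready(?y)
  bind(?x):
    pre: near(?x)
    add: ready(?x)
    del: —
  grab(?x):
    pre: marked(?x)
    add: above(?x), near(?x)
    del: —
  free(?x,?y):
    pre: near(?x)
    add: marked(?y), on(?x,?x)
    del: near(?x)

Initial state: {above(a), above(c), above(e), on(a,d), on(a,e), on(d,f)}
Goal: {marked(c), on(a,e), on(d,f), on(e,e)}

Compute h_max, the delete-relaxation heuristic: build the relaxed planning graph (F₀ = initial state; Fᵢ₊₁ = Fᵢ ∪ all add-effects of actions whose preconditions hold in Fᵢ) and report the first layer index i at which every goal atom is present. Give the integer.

2

F0 = init (6 atoms)
F1 = F0 ∪ {near(a), near(c), near(d), near(e), near(f), ready(a), ready(c), ready(d), ready(e), ready(f)}  (16 atoms)
F2 = F1 ∪ {marked(a), marked(c), marked(d), marked(e), marked(f), on(a,a), on(c,c), on(d,d), on(e,e), on(f,f)}  (26 atoms)
goal ⊆ F2  ⇒  h_max = 2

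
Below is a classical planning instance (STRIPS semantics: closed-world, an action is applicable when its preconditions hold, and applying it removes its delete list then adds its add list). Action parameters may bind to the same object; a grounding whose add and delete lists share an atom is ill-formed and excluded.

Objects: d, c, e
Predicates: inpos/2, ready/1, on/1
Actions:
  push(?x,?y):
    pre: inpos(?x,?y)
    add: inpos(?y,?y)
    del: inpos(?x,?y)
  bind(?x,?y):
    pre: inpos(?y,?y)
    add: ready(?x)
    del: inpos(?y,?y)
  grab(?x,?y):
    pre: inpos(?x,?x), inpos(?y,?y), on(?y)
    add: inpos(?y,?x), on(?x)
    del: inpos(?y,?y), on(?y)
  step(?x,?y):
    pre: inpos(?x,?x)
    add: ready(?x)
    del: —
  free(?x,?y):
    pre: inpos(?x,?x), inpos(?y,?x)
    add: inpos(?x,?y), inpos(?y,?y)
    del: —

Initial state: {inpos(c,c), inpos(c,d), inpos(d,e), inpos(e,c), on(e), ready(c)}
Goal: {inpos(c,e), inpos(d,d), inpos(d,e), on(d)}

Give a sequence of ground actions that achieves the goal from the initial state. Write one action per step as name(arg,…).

push(c,d); free(c,e); grab(d,e)

1. push(c,d)  →  {inpos(c,c), inpos(d,d), inpos(d,e), inpos(e,c), on(e), ready(c)}
2. free(c,e)  →  {inpos(c,c), inpos(c,e), inpos(d,d), inpos(d,e), inpos(e,c), inpos(e,e), on(e), ready(c)}
3. grab(d,e)  →  {inpos(c,c), inpos(c,e), inpos(d,d), inpos(d,e), inpos(e,c), inpos(e,d), on(d), ready(c)}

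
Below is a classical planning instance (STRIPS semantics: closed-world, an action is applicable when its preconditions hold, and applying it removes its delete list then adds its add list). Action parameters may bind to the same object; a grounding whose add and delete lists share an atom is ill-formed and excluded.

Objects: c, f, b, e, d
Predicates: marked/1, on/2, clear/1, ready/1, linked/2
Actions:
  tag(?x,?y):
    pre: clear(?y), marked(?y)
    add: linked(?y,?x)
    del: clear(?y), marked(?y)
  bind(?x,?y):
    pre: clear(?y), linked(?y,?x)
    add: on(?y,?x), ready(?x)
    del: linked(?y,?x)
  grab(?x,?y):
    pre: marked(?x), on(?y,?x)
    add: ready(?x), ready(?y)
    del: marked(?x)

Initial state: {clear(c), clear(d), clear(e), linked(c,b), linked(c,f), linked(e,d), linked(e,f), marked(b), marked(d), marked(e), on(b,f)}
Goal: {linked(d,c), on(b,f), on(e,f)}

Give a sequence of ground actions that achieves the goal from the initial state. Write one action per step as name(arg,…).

1. tag(c,d)  →  {clear(c), clear(e), linked(c,b), linked(c,f), linked(d,c), linked(e,d), linked(e,f), marked(b), marked(e), on(b,f)}
2. bind(f,e)  →  {clear(c), clear(e), linked(c,b), linked(c,f), linked(d,c), linked(e,d), marked(b), marked(e), on(b,f), on(e,f), ready(f)}

tag(c,d); bind(f,e)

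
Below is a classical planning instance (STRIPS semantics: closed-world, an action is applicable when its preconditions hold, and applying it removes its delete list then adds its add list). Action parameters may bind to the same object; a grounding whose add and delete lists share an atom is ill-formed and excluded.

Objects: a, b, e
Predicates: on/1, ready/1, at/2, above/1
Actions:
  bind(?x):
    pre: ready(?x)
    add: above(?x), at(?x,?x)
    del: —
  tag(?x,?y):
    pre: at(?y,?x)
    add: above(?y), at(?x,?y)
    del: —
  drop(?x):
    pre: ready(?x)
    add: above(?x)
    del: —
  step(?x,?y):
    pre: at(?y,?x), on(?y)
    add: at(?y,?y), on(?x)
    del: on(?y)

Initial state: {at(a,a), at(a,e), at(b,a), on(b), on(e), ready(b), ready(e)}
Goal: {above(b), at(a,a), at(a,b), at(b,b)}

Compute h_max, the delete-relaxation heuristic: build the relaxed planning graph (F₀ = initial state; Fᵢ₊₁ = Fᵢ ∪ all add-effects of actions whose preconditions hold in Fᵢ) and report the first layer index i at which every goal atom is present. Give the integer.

1

F0 = init (7 atoms)
F1 = F0 ∪ {above(a), above(b), above(e), at(a,b), at(b,b), at(e,a), at(e,e), on(a)}  (15 atoms)
goal ⊆ F1  ⇒  h_max = 1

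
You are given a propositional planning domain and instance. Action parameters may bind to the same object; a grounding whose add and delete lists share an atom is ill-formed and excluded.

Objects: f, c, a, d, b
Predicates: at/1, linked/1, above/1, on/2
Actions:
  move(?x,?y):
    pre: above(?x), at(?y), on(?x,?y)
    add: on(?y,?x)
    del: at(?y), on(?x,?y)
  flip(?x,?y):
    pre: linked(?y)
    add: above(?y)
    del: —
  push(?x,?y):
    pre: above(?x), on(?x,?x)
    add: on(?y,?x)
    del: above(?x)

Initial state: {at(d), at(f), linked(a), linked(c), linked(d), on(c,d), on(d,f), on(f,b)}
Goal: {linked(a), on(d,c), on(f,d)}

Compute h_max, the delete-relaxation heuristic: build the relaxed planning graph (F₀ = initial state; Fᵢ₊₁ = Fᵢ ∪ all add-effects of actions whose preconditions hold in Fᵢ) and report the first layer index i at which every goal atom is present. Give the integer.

F0 = init (8 atoms)
F1 = F0 ∪ {above(a), above(c), above(d)}  (11 atoms)
F2 = F1 ∪ {on(d,c), on(f,d)}  (13 atoms)
goal ⊆ F2  ⇒  h_max = 2

2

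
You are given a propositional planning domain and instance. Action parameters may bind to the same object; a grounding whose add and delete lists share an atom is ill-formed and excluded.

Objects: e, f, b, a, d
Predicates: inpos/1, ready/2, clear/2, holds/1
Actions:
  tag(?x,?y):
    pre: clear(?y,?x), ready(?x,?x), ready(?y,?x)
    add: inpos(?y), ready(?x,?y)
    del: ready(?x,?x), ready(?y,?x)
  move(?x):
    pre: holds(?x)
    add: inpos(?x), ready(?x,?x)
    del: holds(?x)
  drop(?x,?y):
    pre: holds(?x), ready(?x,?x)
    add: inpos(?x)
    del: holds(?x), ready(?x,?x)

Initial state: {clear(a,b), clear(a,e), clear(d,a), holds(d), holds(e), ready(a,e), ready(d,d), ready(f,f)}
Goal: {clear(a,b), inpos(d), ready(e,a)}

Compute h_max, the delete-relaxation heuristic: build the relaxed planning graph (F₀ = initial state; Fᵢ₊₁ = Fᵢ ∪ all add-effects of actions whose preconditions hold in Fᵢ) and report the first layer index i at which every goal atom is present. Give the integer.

2

F0 = init (8 atoms)
F1 = F0 ∪ {inpos(d), inpos(e), ready(e,e)}  (11 atoms)
F2 = F1 ∪ {inpos(a), ready(e,a)}  (13 atoms)
goal ⊆ F2  ⇒  h_max = 2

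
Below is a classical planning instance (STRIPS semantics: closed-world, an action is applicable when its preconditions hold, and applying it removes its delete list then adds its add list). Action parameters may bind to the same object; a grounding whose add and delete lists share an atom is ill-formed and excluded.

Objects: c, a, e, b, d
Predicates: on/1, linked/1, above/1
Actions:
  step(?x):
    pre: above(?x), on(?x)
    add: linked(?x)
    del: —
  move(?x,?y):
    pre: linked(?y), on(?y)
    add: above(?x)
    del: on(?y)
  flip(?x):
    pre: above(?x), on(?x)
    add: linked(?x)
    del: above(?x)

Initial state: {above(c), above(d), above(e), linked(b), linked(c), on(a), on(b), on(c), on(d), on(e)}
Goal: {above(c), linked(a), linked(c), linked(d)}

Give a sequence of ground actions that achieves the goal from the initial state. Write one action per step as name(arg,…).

step(d); move(a,c); step(a)

1. step(d)  →  {above(c), above(d), above(e), linked(b), linked(c), linked(d), on(a), on(b), on(c), on(d), on(e)}
2. move(a,c)  →  {above(a), above(c), above(d), above(e), linked(b), linked(c), linked(d), on(a), on(b), on(d), on(e)}
3. step(a)  →  {above(a), above(c), above(d), above(e), linked(a), linked(b), linked(c), linked(d), on(a), on(b), on(d), on(e)}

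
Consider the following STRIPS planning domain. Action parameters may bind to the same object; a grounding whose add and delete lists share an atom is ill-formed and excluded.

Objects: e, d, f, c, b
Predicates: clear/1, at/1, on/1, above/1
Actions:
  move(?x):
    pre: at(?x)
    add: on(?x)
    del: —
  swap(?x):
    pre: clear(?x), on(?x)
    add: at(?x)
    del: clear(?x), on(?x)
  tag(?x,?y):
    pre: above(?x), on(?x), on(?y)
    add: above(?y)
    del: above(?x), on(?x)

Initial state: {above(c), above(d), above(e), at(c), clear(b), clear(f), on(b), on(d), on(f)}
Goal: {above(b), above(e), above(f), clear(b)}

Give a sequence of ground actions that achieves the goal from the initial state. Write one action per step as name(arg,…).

move(c); tag(d,f); tag(c,b)

1. move(c)  →  {above(c), above(d), above(e), at(c), clear(b), clear(f), on(b), on(c), on(d), on(f)}
2. tag(d,f)  →  {above(c), above(e), above(f), at(c), clear(b), clear(f), on(b), on(c), on(f)}
3. tag(c,b)  →  {above(b), above(e), above(f), at(c), clear(b), clear(f), on(b), on(f)}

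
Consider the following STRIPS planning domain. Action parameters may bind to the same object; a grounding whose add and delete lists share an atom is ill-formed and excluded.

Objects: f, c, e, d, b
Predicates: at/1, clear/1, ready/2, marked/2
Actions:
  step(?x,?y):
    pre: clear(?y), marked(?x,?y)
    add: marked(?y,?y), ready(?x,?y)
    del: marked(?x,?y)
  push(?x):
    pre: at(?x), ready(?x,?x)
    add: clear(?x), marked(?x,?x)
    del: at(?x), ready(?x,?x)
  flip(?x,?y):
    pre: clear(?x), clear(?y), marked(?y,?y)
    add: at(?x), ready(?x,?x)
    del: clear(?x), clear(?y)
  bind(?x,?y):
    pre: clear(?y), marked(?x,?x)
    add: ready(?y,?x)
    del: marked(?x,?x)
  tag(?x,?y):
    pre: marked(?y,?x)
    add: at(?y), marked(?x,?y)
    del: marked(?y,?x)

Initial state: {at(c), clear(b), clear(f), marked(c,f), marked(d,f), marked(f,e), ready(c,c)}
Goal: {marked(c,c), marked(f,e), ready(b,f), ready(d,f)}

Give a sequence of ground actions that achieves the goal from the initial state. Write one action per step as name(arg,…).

1. step(d,f)  →  {at(c), clear(b), clear(f), marked(c,f), marked(f,e), marked(f,f), ready(c,c), ready(d,f)}
2. push(c)  →  {clear(b), clear(c), clear(f), marked(c,c), marked(c,f), marked(f,e), marked(f,f), ready(d,f)}
3. bind(f,b)  →  {clear(b), clear(c), clear(f), marked(c,c), marked(c,f), marked(f,e), ready(b,f), ready(d,f)}

step(d,f); push(c); bind(f,b)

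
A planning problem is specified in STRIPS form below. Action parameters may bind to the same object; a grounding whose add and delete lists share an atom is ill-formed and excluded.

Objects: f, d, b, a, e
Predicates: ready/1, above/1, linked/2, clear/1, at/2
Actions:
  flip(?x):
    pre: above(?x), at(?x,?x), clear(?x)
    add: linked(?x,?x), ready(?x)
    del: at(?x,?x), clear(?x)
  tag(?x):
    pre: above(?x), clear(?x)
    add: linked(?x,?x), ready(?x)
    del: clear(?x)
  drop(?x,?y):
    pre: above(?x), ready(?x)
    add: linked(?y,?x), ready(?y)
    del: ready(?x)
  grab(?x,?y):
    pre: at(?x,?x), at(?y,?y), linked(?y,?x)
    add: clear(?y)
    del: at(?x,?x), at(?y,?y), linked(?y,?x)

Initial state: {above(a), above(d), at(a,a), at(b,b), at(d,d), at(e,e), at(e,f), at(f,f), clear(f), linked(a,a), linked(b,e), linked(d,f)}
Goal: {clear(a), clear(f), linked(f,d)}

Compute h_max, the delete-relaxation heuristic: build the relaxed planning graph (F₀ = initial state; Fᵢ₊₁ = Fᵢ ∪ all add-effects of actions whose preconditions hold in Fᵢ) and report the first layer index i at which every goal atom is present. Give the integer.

3

F0 = init (12 atoms)
F1 = F0 ∪ {clear(a), clear(b), clear(d)}  (15 atoms)
F2 = F1 ∪ {linked(d,d), ready(a), ready(d)}  (18 atoms)
F3 = F2 ∪ {linked(a,d), linked(b,a), linked(b,d), linked(d,a), linked(e,a), linked(e,d), linked(f,a), linked(f,d), ready(b), ready(e), ready(f)}  (29 atoms)
goal ⊆ F3  ⇒  h_max = 3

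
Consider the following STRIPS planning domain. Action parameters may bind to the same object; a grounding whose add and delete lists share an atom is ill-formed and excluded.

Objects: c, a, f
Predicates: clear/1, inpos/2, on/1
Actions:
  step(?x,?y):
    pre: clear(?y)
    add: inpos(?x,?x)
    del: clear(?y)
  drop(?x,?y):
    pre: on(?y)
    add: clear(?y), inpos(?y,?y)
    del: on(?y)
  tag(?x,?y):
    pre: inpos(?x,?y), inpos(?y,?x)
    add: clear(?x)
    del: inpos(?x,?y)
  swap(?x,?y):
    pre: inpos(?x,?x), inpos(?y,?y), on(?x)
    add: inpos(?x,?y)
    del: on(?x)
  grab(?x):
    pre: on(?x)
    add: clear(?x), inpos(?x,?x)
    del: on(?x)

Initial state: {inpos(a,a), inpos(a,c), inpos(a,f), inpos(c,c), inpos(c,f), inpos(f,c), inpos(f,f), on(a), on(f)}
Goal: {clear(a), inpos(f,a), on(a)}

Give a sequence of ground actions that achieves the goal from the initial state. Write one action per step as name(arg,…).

1. swap(f,a)  →  {inpos(a,a), inpos(a,c), inpos(a,f), inpos(c,c), inpos(c,f), inpos(f,a), inpos(f,c), inpos(f,f), on(a)}
2. tag(a,a)  →  {clear(a), inpos(a,c), inpos(a,f), inpos(c,c), inpos(c,f), inpos(f,a), inpos(f,c), inpos(f,f), on(a)}

swap(f,a); tag(a,a)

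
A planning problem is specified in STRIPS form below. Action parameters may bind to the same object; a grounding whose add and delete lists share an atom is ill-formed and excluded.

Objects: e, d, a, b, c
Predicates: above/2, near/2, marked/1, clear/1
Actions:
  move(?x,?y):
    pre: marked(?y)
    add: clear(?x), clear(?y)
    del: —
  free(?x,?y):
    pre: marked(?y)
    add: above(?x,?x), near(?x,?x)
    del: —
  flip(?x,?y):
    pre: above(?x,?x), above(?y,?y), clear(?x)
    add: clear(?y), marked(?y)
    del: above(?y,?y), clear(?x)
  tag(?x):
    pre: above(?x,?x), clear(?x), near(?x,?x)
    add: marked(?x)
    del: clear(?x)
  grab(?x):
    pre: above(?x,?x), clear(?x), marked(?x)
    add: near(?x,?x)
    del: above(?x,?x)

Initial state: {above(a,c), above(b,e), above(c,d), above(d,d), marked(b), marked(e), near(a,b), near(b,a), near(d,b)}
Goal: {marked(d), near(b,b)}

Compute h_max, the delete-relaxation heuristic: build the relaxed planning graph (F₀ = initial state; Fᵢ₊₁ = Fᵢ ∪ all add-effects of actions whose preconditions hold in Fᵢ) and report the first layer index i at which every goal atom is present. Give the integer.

2

F0 = init (9 atoms)
F1 = F0 ∪ {above(a,a), above(b,b), above(c,c), above(e,e), clear(a), clear(b), clear(c), clear(d), clear(e), near(a,a), near(b,b), near(c,c), near(d,d), near(e,e)}  (23 atoms)
F2 = F1 ∪ {marked(a), marked(c), marked(d)}  (26 atoms)
goal ⊆ F2  ⇒  h_max = 2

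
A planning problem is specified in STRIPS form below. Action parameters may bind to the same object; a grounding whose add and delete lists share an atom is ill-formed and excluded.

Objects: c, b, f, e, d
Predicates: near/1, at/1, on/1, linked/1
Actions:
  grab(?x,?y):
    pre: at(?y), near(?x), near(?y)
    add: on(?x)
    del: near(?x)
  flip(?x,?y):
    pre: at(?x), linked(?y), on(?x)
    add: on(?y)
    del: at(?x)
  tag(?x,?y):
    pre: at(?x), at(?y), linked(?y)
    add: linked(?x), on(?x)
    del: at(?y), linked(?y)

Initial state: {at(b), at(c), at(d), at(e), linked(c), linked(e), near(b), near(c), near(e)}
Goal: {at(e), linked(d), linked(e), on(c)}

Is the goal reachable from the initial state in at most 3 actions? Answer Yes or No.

Yes

1. grab(c,c)  →  {at(b), at(c), at(d), at(e), linked(c), linked(e), near(b), near(e), on(c)}
2. tag(d,c)  →  {at(b), at(d), at(e), linked(d), linked(e), near(b), near(e), on(c), on(d)}
optimal plan length = 2; 2 ≤ 3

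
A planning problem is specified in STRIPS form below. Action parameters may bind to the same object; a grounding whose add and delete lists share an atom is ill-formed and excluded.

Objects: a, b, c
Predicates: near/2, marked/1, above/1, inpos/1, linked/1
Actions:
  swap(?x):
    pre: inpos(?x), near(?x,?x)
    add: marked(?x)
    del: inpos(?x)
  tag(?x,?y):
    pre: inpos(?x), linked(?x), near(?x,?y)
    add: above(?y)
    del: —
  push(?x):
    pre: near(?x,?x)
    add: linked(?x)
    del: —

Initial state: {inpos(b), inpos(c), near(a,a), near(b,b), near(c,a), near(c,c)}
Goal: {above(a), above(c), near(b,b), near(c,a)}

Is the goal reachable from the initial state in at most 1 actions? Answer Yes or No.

1. push(c)  →  {inpos(b), inpos(c), linked(c), near(a,a), near(b,b), near(c,a), near(c,c)}
2. tag(c,a)  →  {above(a), inpos(b), inpos(c), linked(c), near(a,a), near(b,b), near(c,a), near(c,c)}
3. tag(c,c)  →  {above(a), above(c), inpos(b), inpos(c), linked(c), near(a,a), near(b,b), near(c,a), near(c,c)}
optimal plan length = 3; 3 > 1

No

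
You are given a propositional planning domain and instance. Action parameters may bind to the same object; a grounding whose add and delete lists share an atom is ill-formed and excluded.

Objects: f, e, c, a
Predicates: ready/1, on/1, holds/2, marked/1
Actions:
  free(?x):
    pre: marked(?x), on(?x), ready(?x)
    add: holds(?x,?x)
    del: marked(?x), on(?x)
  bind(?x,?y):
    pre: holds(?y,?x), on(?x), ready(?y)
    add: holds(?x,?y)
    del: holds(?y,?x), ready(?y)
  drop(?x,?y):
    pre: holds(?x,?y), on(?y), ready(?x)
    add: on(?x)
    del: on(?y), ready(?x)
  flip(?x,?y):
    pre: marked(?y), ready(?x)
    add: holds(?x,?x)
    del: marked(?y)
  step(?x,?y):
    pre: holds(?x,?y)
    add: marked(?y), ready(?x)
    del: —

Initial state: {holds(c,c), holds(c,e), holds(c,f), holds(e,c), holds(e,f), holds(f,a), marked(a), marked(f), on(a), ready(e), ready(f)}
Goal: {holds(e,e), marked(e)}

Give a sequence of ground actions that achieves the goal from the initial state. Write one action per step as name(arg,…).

1. flip(e,f)  →  {holds(c,c), holds(c,e), holds(c,f), holds(e,c), holds(e,e), holds(e,f), holds(f,a), marked(a), on(a), ready(e), ready(f)}
2. step(e,e)  →  {holds(c,c), holds(c,e), holds(c,f), holds(e,c), holds(e,e), holds(e,f), holds(f,a), marked(a), marked(e), on(a), ready(e), ready(f)}

flip(e,f); step(e,e)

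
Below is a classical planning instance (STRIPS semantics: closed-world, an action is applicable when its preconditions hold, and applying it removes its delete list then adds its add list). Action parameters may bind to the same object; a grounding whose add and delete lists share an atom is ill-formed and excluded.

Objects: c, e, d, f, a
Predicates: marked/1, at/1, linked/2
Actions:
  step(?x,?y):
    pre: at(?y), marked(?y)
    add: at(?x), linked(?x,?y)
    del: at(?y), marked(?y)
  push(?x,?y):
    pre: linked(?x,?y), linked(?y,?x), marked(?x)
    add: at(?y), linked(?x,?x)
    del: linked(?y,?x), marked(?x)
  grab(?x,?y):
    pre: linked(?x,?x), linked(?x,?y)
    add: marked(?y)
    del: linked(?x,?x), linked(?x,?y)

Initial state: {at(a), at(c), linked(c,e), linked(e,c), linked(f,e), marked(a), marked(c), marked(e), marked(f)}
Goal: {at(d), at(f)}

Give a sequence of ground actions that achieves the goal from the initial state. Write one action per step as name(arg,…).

1. step(d,c)  →  {at(a), at(d), linked(c,e), linked(d,c), linked(e,c), linked(f,e), marked(a), marked(e), marked(f)}
2. step(f,a)  →  {at(d), at(f), linked(c,e), linked(d,c), linked(e,c), linked(f,a), linked(f,e), marked(e), marked(f)}

step(d,c); step(f,a)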